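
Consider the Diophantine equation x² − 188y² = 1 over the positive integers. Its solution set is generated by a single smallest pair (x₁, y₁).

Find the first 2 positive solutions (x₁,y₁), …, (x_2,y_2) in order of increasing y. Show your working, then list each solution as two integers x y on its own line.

4607 336
42448897 3095904

√188 → a₀=13, period (1,2,2,6,2,2,1,26); ℓ=8 even so k=7
a_0=13:  p_0=13·1+0=13,  q_0=13·0+1=1
…
a_4=6:  p_4=6·96+41=617,  q_4=6·7+3=45
…
a_6=2:  p_6=2·1330+617=3277,  q_6=2·97+45=239
a_7=1:  p_7=1·3277+1330=4607,  q_7=1·239+97=336
→ (4607, 336).  Check: 4607²=21224449, 188·336²=21224448, difference 1.
n=2: (4607,336)∘(4607,336) = (4607·4607+188·336·336, 4607·336+336·4607) = (42448897,3095904)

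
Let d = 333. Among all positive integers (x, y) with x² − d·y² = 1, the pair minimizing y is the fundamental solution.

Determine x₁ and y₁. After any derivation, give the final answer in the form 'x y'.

73 4

d=333: √d = [18; 4,36] (ℓ=2, even), read p_1/q_1
a_0=18:  p_0=18·1+0=18,  q_0=18·0+1=1
a_1=4:  p_1=4·18+1=73,  q_1=4·1+0=4
→ (73, 4).  Check: 73²=5329, 333·4²=5328, difference 1.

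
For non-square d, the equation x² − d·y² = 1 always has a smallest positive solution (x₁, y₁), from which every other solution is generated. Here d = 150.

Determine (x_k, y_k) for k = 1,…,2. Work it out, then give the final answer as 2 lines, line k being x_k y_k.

√150 → a₀=12, period (4,24); ℓ=2 even so k=1
k=0  a_k=12  p_k/q_k = 12/1
k=1  a_k=4  p_k/q_k = 49/4
→ (49, 4).  Check: 49²=2401, 150·4²=2400, difference 1.
(49+4√150)^2 = 4801 + 392√150

49 4
4801 392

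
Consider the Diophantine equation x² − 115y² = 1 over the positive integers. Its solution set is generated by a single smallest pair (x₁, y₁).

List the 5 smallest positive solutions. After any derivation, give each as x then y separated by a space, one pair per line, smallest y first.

[10; 1,2,1,1,1,1,1,2,1,20] for √115; ℓ=10 ⇒ convergent index 9
a_0=10:  p_0=10·1+0=10,  q_0=10·0+1=1
…
a_2=2:  p_2=2·11+10=32,  q_2=2·1+1=3
a_3=1:  p_3=1·32+11=43,  q_3=1·3+1=4
a_4=1:  p_4=1·43+32=75,  q_4=1·4+3=7
a_5=1:  p_5=1·75+43=118,  q_5=1·7+4=11
a_6=1:  p_6=1·118+75=193,  q_6=1·11+7=18
…
a_8=2:  p_8=2·311+193=815,  q_8=2·29+18=76
a_9=1:  p_9=1·815+311=1126,  q_9=1·76+29=105
→ (1126, 105).  Check: 1126²=1267876, 115·105²=1267875, difference 1.
(x_2, y_2) = (1126·1126 + 115·105·105, 1126·105 + 105·1126) = (2535751, 236460)
(x_3, y_3) = (1126·2535751 + 115·105·236460, 1126·236460 + 105·2535751) = (5710510126, 532507815)
(x_4, y_4) = (1126·5710510126 + 115·105·532507815, 1126·532507815 + 105·5710510126) = (12860066268001, 1199207362920)
(x_5, y_5) = (1126·12860066268001 + 115·105·1199207362920, 1126·1199207362920 + 105·12860066268001) = (28960863525028126, 2700614448788025)

1126 105
2535751 236460
5710510126 532507815
12860066268001 1199207362920
28960863525028126 2700614448788025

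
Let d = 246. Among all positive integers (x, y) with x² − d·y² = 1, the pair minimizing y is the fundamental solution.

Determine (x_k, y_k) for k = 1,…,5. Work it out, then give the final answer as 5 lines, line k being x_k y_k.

88805 5662
15772656049 1005627820
2801381440774085 178609557104538
497553357680112580801 31722843436331366360
88370451854763414035291525 5634294222548204422095062

d=246: √d = [15; 1,2,5,1,14,1,5,2,1,30] (ℓ=10, even), read p_9/q_9
k=0  a_k=15  p_k/q_k = 15/1
k=1  a_k=1  p_k/q_k = 16/1
k=2  a_k=2  p_k/q_k = 47/3
…
k=4  a_k=1  p_k/q_k = 298/19
…
k=6  a_k=1  p_k/q_k = 4721/301
…
k=8  a_k=2  p_k/q_k = 60777/3875
k=9  a_k=1  p_k/q_k = 88805/5662
(x₁, y₁) = (88805, 5662);  88805² − 246·5662² = 1 ✓
(x_2, y_2) = (88805·88805 + 246·5662·5662, 88805·5662 + 5662·88805) = (15772656049, 1005627820)
(x_3, y_3) = (88805·15772656049 + 246·5662·1005627820, 88805·1005627820 + 5662·15772656049) = (2801381440774085, 178609557104538)
(x_4, y_4) = (88805·2801381440774085 + 246·5662·178609557104538, 88805·178609557104538 + 5662·2801381440774085) = (497553357680112580801, 31722843436331366360)
(x_5, y_5) = (88805·497553357680112580801 + 246·5662·31722843436331366360, 88805·31722843436331366360 + 5662·497553357680112580801) = (88370451854763414035291525, 5634294222548204422095062)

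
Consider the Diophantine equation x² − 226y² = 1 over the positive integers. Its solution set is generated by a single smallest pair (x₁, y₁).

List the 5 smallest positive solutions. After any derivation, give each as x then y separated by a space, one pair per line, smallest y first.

451 30
406801 27060
366934051 24408090
330974107201 22016070120
298538277761251 19858470840150

√226 → a₀=15, period (30); ℓ=1 odd so k=1
a_0=15:  p_0=15·1+0=15,  q_0=15·0+1=1
a_1=30:  p_1=30·15+1=451,  q_1=30·1+0=30
fundamental: x₁=451, y₁=30  (since 203401 − 226·900 = 1)
(451+30√226)^2 = 406801 + 27060√226
(451+30√226)^3 = 366934051 + 24408090√226
(451+30√226)^4 = 330974107201 + 22016070120√226
(451+30√226)^5 = 298538277761251 + 19858470840150√226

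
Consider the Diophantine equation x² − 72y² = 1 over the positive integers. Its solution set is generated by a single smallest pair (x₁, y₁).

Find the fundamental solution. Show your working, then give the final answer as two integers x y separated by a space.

17 2

√72 = [8; 2,16, …], period ℓ=2 (even) → k=1
i=0: a=8 ⇒ p=8, q=1
i=1: a=2 ⇒ p=17, q=2
(x₁, y₁) = (17, 2);  17² − 72·2² = 1 ✓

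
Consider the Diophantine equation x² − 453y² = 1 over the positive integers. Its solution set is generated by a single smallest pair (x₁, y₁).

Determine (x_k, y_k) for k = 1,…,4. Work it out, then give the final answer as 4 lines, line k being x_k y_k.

√453 → a₀=21, period (3,1,1,10,14,10,1,1,3,42); ℓ=10 even so k=9
k=0  a_k=21  p_k/q_k = 21/1
…
k=2  a_k=1  p_k/q_k = 85/4
…
k=4  a_k=10  p_k/q_k = 1575/74
…
k=7  a_k=1  p_k/q_k = 245764/11547
k=8  a_k=1  p_k/q_k = 469329/22051
k=9  a_k=3  p_k/q_k = 1653751/77700
(x₁, y₁) = (1653751, 77700);  1653751² − 453·77700² = 1 ✓
(1653751+77700√453)^2 = 5469784740001 + 256992905400√453
(1653751+77700√453)^3 = 18091323967121133751 + 850004548596233100√453
(1653751+77700√453)^4 = 59837090203895614338960001 + 2811391744490881177810800√453

1653751 77700
5469784740001 256992905400
18091323967121133751 850004548596233100
59837090203895614338960001 2811391744490881177810800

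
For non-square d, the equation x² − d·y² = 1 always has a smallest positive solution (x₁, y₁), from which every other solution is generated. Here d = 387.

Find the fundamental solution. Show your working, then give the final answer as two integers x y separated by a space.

√387 → a₀=19, period (1,2,19,2,1,38); ℓ=6 even so k=5
a_0=19:  p_0=19·1+0=19,  q_0=19·0+1=1
a_1=1:  p_1=1·19+1=20,  q_1=1·1+0=1
a_2=2:  p_2=2·20+19=59,  q_2=2·1+1=3
…
a_4=2:  p_4=2·1141+59=2341,  q_4=2·58+3=119
a_5=1:  p_5=1·2341+1141=3482,  q_5=1·119+58=177
fundamental: x₁=3482, y₁=177  (since 12124324 − 387·31329 = 1)

3482 177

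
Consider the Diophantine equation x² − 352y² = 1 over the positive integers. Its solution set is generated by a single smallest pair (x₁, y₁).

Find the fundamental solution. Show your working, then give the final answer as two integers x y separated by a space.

77617 4137

d=352: √d = [18; 1,3,5,9,5,3,1,36] (ℓ=8, even), read p_7/q_7
a_0=18:  p_0=18·1+0=18,  q_0=18·0+1=1
a_1=1:  p_1=1·18+1=19,  q_1=1·1+0=1
…
a_3=5:  p_3=5·75+19=394,  q_3=5·4+1=21
a_4=9:  p_4=9·394+75=3621,  q_4=9·21+4=193
a_5=5:  p_5=5·3621+394=18499,  q_5=5·193+21=986
a_6=3:  p_6=3·18499+3621=59118,  q_6=3·986+193=3151
a_7=1:  p_7=1·59118+18499=77617,  q_7=1·3151+986=4137
→ (77617, 4137).  Check: 77617²=6024398689, 352·4137²=6024398688, difference 1.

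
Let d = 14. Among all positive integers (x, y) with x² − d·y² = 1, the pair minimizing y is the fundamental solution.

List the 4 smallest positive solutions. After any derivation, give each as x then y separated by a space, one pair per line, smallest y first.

15 4
449 120
13455 3596
403201 107760

√14 = [3; 1,2,1,6, …], period ℓ=4 (even) → k=3
a_0=3:  p_0=3·1+0=3,  q_0=3·0+1=1
a_1=1:  p_1=1·3+1=4,  q_1=1·1+0=1
a_2=2:  p_2=2·4+3=11,  q_2=2·1+1=3
a_3=1:  p_3=1·11+4=15,  q_3=1·3+1=4
→ (15, 4).  Check: 15²=225, 14·4²=224, difference 1.
k=2:  x_2 = 15·15+14·4·4 = 449,  y_2 = 15·4+4·15 = 120
k=3:  x_3 = 15·449+14·4·120 = 13455,  y_3 = 15·120+4·449 = 3596
k=4:  x_4 = 15·13455+14·4·3596 = 403201,  y_4 = 15·3596+4·13455 = 107760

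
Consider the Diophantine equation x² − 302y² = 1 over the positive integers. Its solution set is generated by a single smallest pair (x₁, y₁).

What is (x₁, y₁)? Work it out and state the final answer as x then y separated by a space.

[17; 2,1,1,1,4,…,1,2,34] for √302; ℓ=16 ⇒ convergent index 15
i=0: a=17 ⇒ p=17, q=1
i=1: a=2 ⇒ p=35, q=2
…
i=3: a=1 ⇒ p=87, q=5
…
i=6: a=2 ⇒ p=1425, q=82
i=7: a=1 ⇒ p=2068, q=119
i=8: a=16 ⇒ p=34513, q=1986
i=9: a=1 ⇒ p=36581, q=2105
i=10: a=2 ⇒ p=107675, q=6196
i=11: a=4 ⇒ p=467281, q=26889
i=12: a=1 ⇒ p=574956, q=33085
…
i=14: a=1 ⇒ p=1617193, q=93059
i=15: a=2 ⇒ p=4276623, q=246092
fundamental: x₁=4276623, y₁=246092  (since 18289504284129 − 302·60561272464 = 1)

4276623 246092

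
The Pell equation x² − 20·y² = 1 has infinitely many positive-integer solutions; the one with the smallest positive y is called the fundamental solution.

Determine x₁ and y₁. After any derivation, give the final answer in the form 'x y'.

d=20: √d = [4; 2,8] (ℓ=2, even), read p_1/q_1
step 0: (4, 1)  from 4·(1,0) + (0,1)
step 1: (9, 2)  from 2·(4,1) + (1,0)
(x₁, y₁) = (9, 2);  9² − 20·2² = 1 ✓

9 2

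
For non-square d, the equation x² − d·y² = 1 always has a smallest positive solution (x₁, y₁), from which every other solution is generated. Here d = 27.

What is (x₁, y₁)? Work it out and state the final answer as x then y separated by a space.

26 5

√27 → a₀=5, period (5,10); ℓ=2 even so k=1
k=0  a_k=5  p_k/q_k = 5/1
k=1  a_k=5  p_k/q_k = 26/5
→ (26, 5).  Check: 26²=676, 27·5²=675, difference 1.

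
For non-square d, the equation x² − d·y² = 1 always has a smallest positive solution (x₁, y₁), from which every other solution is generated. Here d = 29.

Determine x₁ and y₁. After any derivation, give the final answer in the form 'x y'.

[5; 2,1,1,2,10] for √29; ℓ=5 ⇒ convergent index 9
k=0  a_k=5  p_k/q_k = 5/1
k=1  a_k=2  p_k/q_k = 11/2
k=2  a_k=1  p_k/q_k = 16/3
k=3  a_k=1  p_k/q_k = 27/5
k=4  a_k=2  p_k/q_k = 70/13
k=5  a_k=10  p_k/q_k = 727/135
k=6  a_k=2  p_k/q_k = 1524/283
k=7  a_k=1  p_k/q_k = 2251/418
k=8  a_k=1  p_k/q_k = 3775/701
k=9  a_k=2  p_k/q_k = 9801/1820
(x₁, y₁) = (9801, 1820);  9801² − 29·1820² = 1 ✓

9801 1820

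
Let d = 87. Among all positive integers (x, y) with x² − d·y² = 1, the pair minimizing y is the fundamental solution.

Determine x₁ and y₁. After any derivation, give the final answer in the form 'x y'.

28 3

√87 = [9; 3,18, …], period ℓ=2 (even) → k=1
k=0  a_k=9  p_k/q_k = 9/1
k=1  a_k=3  p_k/q_k = 28/3
(x₁, y₁) = (28, 3);  28² − 87·3² = 1 ✓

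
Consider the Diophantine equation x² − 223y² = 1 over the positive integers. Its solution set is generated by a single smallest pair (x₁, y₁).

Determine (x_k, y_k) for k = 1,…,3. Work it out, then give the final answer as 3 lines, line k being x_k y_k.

√223 = [14; 1,13,1,28, …], period ℓ=4 (even) → k=3
i=0: a=14 ⇒ p=14, q=1
i=1: a=1 ⇒ p=15, q=1
i=2: a=13 ⇒ p=209, q=14
i=3: a=1 ⇒ p=224, q=15
→ (224, 15).  Check: 224²=50176, 223·15²=50175, difference 1.
(x_2, y_2) = (224·224 + 223·15·15, 224·15 + 15·224) = (100351, 6720)
(x_3, y_3) = (224·100351 + 223·15·6720, 224·6720 + 15·100351) = (44957024, 3010545)

224 15
100351 6720
44957024 3010545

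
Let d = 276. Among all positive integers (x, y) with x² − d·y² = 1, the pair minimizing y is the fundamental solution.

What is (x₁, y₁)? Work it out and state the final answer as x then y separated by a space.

7775 468

√276 = [16; 1,1,1,1,2,2,2,1,1,1,1,32, …], period ℓ=12 (even) → k=11
a_0=16:  p_0=16·1+0=16,  q_0=16·0+1=1
a_1=1:  p_1=1·16+1=17,  q_1=1·1+0=1
a_2=1:  p_2=1·17+16=33,  q_2=1·1+1=2
…
a_4=1:  p_4=1·50+33=83,  q_4=1·3+2=5
…
a_6=2:  p_6=2·216+83=515,  q_6=2·13+5=31
a_7=2:  p_7=2·515+216=1246,  q_7=2·31+13=75
a_8=1:  p_8=1·1246+515=1761,  q_8=1·75+31=106
…
a_10=1:  p_10=1·3007+1761=4768,  q_10=1·181+106=287
a_11=1:  p_11=1·4768+3007=7775,  q_11=1·287+181=468
→ (7775, 468).  Check: 7775²=60450625, 276·468²=60450624, difference 1.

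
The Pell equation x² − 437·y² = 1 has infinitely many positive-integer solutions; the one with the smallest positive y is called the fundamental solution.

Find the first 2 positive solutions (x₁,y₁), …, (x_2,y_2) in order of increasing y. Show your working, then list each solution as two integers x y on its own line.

4599 220
42301601 2023560

√437 = [20; 1,9,2,9,1,40, …], period ℓ=6 (even) → k=5
a_0=20:  p_0=20·1+0=20,  q_0=20·0+1=1
…
a_4=9:  p_4=9·439+209=4160,  q_4=9·21+10=199
a_5=1:  p_5=1·4160+439=4599,  q_5=1·199+21=220
fundamental: x₁=4599, y₁=220  (since 21150801 − 437·48400 = 1)
(x_2, y_2) = (4599·4599 + 437·220·220, 4599·220 + 220·4599) = (42301601, 2023560)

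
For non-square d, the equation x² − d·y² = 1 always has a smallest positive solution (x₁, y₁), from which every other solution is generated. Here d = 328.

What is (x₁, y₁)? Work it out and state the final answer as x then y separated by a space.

163 9

√328 → a₀=18, period (9,36); ℓ=2 even so k=1
k=0  a_k=18  p_k/q_k = 18/1
k=1  a_k=9  p_k/q_k = 163/9
(x₁, y₁) = (163, 9);  163² − 328·9² = 1 ✓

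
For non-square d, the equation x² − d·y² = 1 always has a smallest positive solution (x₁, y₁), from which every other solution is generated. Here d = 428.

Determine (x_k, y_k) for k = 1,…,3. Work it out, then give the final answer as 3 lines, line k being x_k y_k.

1850887 89466
6851565373537 331182912684
25362946559057703751 1225964295417811950

√428 = [20; 1,2,4,1,5,10,5,1,4,2,1,40, …], period ℓ=12 (even) → k=11
step 0: (20, 1)  from 20·(1,0) + (0,1)
…
step 2: (62, 3)  from 2·(21,1) + (20,1)
…
step 4: (331, 16)  from 1·(269,13) + (62,3)
step 5: (1924, 93)  from 5·(331,16) + (269,13)
…
step 7: (99779, 4823)  from 5·(19571,946) + (1924,93)
…
step 9: (577179, 27899)  from 4·(119350,5769) + (99779,4823)
step 10: (1273708, 61567)  from 2·(577179,27899) + (119350,5769)
step 11: (1850887, 89466)  from 1·(1273708,61567) + (577179,27899)
→ (1850887, 89466).  Check: 1850887²=3425782686769, 428·89466²=3425782686768, difference 1.
(1850887+89466√428)^2 = 6851565373537 + 331182912684√428
(1850887+89466√428)^3 = 25362946559057703751 + 1225964295417811950√428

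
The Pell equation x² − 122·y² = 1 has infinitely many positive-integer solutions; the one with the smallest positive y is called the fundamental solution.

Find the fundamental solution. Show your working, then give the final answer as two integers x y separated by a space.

√122 = [11; 22, …], period ℓ=1 (odd) → k=1
step 0: (11, 1)  from 11·(1,0) + (0,1)
step 1: (243, 22)  from 22·(11,1) + (1,0)
fundamental: x₁=243, y₁=22  (since 59049 − 122·484 = 1)

243 22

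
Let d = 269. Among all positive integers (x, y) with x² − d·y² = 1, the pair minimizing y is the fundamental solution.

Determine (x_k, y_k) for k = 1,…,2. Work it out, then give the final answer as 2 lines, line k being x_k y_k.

13449 820
361751201 22056360

d=269: √d = [16; 2,2,32] (ℓ=3, odd), read p_5/q_5
i=0: a=16 ⇒ p=16, q=1
…
i=3: a=32 ⇒ p=2657, q=162
i=4: a=2 ⇒ p=5396, q=329
i=5: a=2 ⇒ p=13449, q=820
→ (13449, 820).  Check: 13449²=180875601, 269·820²=180875600, difference 1.
(x_2, y_2) = (13449·13449 + 269·820·820, 13449·820 + 820·13449) = (361751201, 22056360)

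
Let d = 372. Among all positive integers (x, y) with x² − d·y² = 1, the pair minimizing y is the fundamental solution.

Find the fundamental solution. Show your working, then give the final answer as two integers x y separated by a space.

d=372: √d = [19; 3,2,12,2,3,38] (ℓ=6, even), read p_5/q_5
i=0: a=19 ⇒ p=19, q=1
i=1: a=3 ⇒ p=58, q=3
i=2: a=2 ⇒ p=135, q=7
…
i=4: a=2 ⇒ p=3491, q=181
i=5: a=3 ⇒ p=12151, q=630
fundamental: x₁=12151, y₁=630  (since 147646801 − 372·396900 = 1)

12151 630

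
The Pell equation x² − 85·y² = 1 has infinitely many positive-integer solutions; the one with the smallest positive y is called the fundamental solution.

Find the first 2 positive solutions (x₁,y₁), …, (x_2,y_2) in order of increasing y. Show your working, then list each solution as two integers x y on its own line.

√85 = [9; 4,1,1,4,18, …], period ℓ=5 (odd) → k=9
k=0  a_k=9  p_k/q_k = 9/1
…
k=4  a_k=4  p_k/q_k = 378/41
k=5  a_k=18  p_k/q_k = 6887/747
…
k=8  a_k=1  p_k/q_k = 62739/6805
k=9  a_k=4  p_k/q_k = 285769/30996
fundamental: x₁=285769, y₁=30996  (since 81663921361 − 85·960752016 = 1)
k=2:  x_2 = 285769·285769+85·30996·30996 = 163327842721,  y_2 = 285769·30996+30996·285769 = 17715391848

285769 30996
163327842721 17715391848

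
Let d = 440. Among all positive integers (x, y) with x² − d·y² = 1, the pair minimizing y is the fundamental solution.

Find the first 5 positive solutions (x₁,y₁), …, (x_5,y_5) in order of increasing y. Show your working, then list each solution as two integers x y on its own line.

√440 → a₀=20, period (1,40); ℓ=2 even so k=1
k=0  a_k=20  p_k/q_k = 20/1
k=1  a_k=1  p_k/q_k = 21/1
→ (21, 1).  Check: 21²=441, 440·1²=440, difference 1.
(21+1√440)^2 = 881 + 42√440
(21+1√440)^3 = 36981 + 1763√440
(21+1√440)^4 = 1552321 + 74004√440
(21+1√440)^5 = 65160501 + 3106405√440

21 1
881 42
36981 1763
1552321 74004
65160501 3106405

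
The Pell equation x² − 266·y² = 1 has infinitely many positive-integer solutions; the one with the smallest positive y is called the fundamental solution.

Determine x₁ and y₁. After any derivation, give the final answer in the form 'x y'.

d=266: √d = [16; 3,4,3,32] (ℓ=4, even), read p_3/q_3
step 0: (16, 1)  from 16·(1,0) + (0,1)
…
step 2: (212, 13)  from 4·(49,3) + (16,1)
step 3: (685, 42)  from 3·(212,13) + (49,3)
→ (685, 42).  Check: 685²=469225, 266·42²=469224, difference 1.

685 42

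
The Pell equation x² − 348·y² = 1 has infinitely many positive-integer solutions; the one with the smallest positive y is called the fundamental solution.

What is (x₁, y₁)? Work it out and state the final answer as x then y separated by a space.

[18; 1,1,1,8,1,1,1,36] for √348; ℓ=8 ⇒ convergent index 7
a_0=18:  p_0=18·1+0=18,  q_0=18·0+1=1
a_1=1:  p_1=1·18+1=19,  q_1=1·1+0=1
…
a_3=1:  p_3=1·37+19=56,  q_3=1·2+1=3
…
a_6=1:  p_6=1·541+485=1026,  q_6=1·29+26=55
a_7=1:  p_7=1·1026+541=1567,  q_7=1·55+29=84
→ (1567, 84).  Check: 1567²=2455489, 348·84²=2455488, difference 1.

1567 84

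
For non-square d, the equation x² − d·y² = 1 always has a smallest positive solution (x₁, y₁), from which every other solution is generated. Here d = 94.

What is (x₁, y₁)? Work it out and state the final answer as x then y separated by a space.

2143295 221064

√94 = [9; 1,2,3,1,1,…,2,1,18, …], period ℓ=16 (even) → k=15
i=0: a=9 ⇒ p=9, q=1
…
i=5: a=1 ⇒ p=223, q=23
…
i=7: a=1 ⇒ p=1464, q=151
…
i=9: a=1 ⇒ p=14417, q=1487
…
i=13: a=3 ⇒ p=652934, q=67345
i=14: a=2 ⇒ p=1490361, q=153719
i=15: a=1 ⇒ p=2143295, q=221064
fundamental: x₁=2143295, y₁=221064  (since 4593713457025 − 94·48869292096 = 1)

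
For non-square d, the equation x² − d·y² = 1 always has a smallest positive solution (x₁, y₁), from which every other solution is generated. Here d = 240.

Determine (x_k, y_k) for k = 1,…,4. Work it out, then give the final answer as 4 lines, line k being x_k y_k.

√240 → a₀=15, period (2,30); ℓ=2 even so k=1
a_0=15:  p_0=15·1+0=15,  q_0=15·0+1=1
a_1=2:  p_1=2·15+1=31,  q_1=2·1+0=2
(x₁, y₁) = (31, 2);  31² − 240·2² = 1 ✓
k=2:  x_2 = 31·31+240·2·2 = 1921,  y_2 = 31·2+2·31 = 124
k=3:  x_3 = 31·1921+240·2·124 = 119071,  y_3 = 31·124+2·1921 = 7686
k=4:  x_4 = 31·119071+240·2·7686 = 7380481,  y_4 = 31·7686+2·119071 = 476408

31 2
1921 124
119071 7686
7380481 476408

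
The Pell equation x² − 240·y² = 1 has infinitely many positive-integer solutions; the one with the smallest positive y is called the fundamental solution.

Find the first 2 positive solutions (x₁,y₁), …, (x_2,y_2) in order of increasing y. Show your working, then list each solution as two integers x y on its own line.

31 2
1921 124

[15; 2,30] for √240; ℓ=2 ⇒ convergent index 1
a_0=15:  p_0=15·1+0=15,  q_0=15·0+1=1
a_1=2:  p_1=2·15+1=31,  q_1=2·1+0=2
→ (31, 2).  Check: 31²=961, 240·2²=960, difference 1.
(x_2, y_2) = (31·31 + 240·2·2, 31·2 + 2·31) = (1921, 124)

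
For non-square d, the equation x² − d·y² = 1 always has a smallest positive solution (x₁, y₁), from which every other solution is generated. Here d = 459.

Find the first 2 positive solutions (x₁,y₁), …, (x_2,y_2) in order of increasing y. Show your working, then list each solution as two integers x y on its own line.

499850 23331
499700044999 23324000700

√459 = [21; 2,2,1,4,21,4,1,2,2,42, …], period ℓ=10 (even) → k=9
a_0=21:  p_0=21·1+0=21,  q_0=21·0+1=1
…
a_2=2:  p_2=2·43+21=107,  q_2=2·2+1=5
a_3=1:  p_3=1·107+43=150,  q_3=1·5+2=7
a_4=4:  p_4=4·150+107=707,  q_4=4·7+5=33
a_5=21:  p_5=21·707+150=14997,  q_5=21·33+7=700
a_6=4:  p_6=4·14997+707=60695,  q_6=4·700+33=2833
a_7=1:  p_7=1·60695+14997=75692,  q_7=1·2833+700=3533
a_8=2:  p_8=2·75692+60695=212079,  q_8=2·3533+2833=9899
a_9=2:  p_9=2·212079+75692=499850,  q_9=2·9899+3533=23331
fundamental: x₁=499850, y₁=23331  (since 249850022500 − 459·544335561 = 1)
n=2: (499850,23331)∘(499850,23331) = (499850·499850+459·23331·23331, 499850·23331+23331·499850) = (499700044999,23324000700)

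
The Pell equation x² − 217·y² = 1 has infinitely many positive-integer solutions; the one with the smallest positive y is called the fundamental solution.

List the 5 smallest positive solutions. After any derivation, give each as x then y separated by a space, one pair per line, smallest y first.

√217 = [14; 1,2,1,2,1,…,2,1,28, …], period ℓ=16 (even) → k=15
k=0  a_k=14  p_k/q_k = 14/1
k=1  a_k=1  p_k/q_k = 15/1
…
k=6  a_k=1  p_k/q_k = 383/26
k=7  a_k=9  p_k/q_k = 3668/249
k=8  a_k=4  p_k/q_k = 15055/1022
…
k=10  a_k=1  p_k/q_k = 154218/10469
k=11  a_k=1  p_k/q_k = 293381/19916
k=12  a_k=2  p_k/q_k = 740980/50301
k=13  a_k=1  p_k/q_k = 1034361/70217
k=14  a_k=2  p_k/q_k = 2809702/190735
k=15  a_k=1  p_k/q_k = 3844063/260952
fundamental: x₁=3844063, y₁=260952  (since 14776820347969 − 217·68095946304 = 1)
(3844063+260952√217)^2 = 29553640695937 + 2006231855952√217
(3844063+260952√217)^3 = 227212113429087499999 + 15424163293772565000√217
(3844063+260952√217)^4 = 1746835356769087211376615937 + 118582910847096488831334048√217
(3844063+260952√217)^5 = 13429890324095468173938627689764063 + 911680360039229116129595136549048√217

3844063 260952
29553640695937 2006231855952
227212113429087499999 15424163293772565000
1746835356769087211376615937 118582910847096488831334048
13429890324095468173938627689764063 911680360039229116129595136549048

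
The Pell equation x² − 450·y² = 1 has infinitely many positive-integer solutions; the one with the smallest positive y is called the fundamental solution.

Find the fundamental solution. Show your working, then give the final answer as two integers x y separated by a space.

19601 924

√450 = [21; 4,1,2,4,2,1,4,42, …], period ℓ=8 (even) → k=7
k=0  a_k=21  p_k/q_k = 21/1
…
k=3  a_k=2  p_k/q_k = 297/14
k=4  a_k=4  p_k/q_k = 1294/61
k=5  a_k=2  p_k/q_k = 2885/136
k=6  a_k=1  p_k/q_k = 4179/197
k=7  a_k=4  p_k/q_k = 19601/924
fundamental: x₁=19601, y₁=924  (since 384199201 − 450·853776 = 1)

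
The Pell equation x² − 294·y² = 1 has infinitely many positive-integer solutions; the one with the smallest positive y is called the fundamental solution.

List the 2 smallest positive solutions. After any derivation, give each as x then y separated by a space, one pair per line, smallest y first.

4801 280
46099201 2688560

d=294: √d = [17; 6,1,4,1,6,34] (ℓ=6, even), read p_5/q_5
a_0=17:  p_0=17·1+0=17,  q_0=17·0+1=1
a_1=6:  p_1=6·17+1=103,  q_1=6·1+0=6
…
a_4=1:  p_4=1·583+120=703,  q_4=1·34+7=41
a_5=6:  p_5=6·703+583=4801,  q_5=6·41+34=280
→ (4801, 280).  Check: 4801²=23049601, 294·280²=23049600, difference 1.
k=2:  x_2 = 4801·4801+294·280·280 = 46099201,  y_2 = 4801·280+280·4801 = 2688560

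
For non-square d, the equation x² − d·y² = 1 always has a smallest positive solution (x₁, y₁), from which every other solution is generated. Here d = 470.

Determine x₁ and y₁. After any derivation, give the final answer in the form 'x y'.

d=470: √d = [21; 1,2,8,2,1,42] (ℓ=6, even), read p_5/q_5
step 0: (21, 1)  from 21·(1,0) + (0,1)
…
step 3: (542, 25)  from 8·(65,3) + (22,1)
step 4: (1149, 53)  from 2·(542,25) + (65,3)
step 5: (1691, 78)  from 1·(1149,53) + (542,25)
fundamental: x₁=1691, y₁=78  (since 2859481 − 470·6084 = 1)

1691 78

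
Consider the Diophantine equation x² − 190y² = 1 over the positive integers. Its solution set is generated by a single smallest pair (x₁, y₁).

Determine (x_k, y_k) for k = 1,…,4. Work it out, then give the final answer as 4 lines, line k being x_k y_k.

52021 3774
5412368881 392654508
563113683064981 40852560317562
58587473808034384321 4250382080167131096

√190 = [13; 1,3,1,1,1,…,3,1,26, …], period ℓ=14 (even) → k=13
k=0  a_k=13  p_k/q_k = 13/1
…
k=4  a_k=1  p_k/q_k = 124/9
k=5  a_k=1  p_k/q_k = 193/14
…
k=7  a_k=2  p_k/q_k = 1213/88
…
k=9  a_k=1  p_k/q_k = 4149/301
…
k=12  a_k=3  p_k/q_k = 40787/2959
k=13  a_k=1  p_k/q_k = 52021/3774
→ (52021, 3774).  Check: 52021²=2706184441, 190·3774²=2706184440, difference 1.
(x_2, y_2) = (52021·52021 + 190·3774·3774, 52021·3774 + 3774·52021) = (5412368881, 392654508)
(x_3, y_3) = (52021·5412368881 + 190·3774·392654508, 52021·392654508 + 3774·5412368881) = (563113683064981, 40852560317562)
(x_4, y_4) = (52021·563113683064981 + 190·3774·40852560317562, 52021·40852560317562 + 3774·563113683064981) = (58587473808034384321, 4250382080167131096)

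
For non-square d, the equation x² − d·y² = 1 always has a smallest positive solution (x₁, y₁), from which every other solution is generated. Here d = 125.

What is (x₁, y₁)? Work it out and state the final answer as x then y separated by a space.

930249 83204

d=125: √d = [11; 5,1,1,5,22] (ℓ=5, odd), read p_9/q_9
step 0: (11, 1)  from 11·(1,0) + (0,1)
step 1: (56, 5)  from 5·(11,1) + (1,0)
step 2: (67, 6)  from 1·(56,5) + (11,1)
…
step 6: (76317, 6826)  from 5·(15127,1353) + (682,61)
step 7: (91444, 8179)  from 1·(76317,6826) + (15127,1353)
step 8: (167761, 15005)  from 1·(91444,8179) + (76317,6826)
step 9: (930249, 83204)  from 5·(167761,15005) + (91444,8179)
(x₁, y₁) = (930249, 83204);  930249² − 125·83204² = 1 ✓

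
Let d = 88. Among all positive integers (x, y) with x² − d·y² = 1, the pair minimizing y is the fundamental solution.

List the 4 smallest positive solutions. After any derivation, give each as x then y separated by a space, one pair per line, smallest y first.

197 21
77617 8274
30580901 3259935
12048797377 1284406116

√88 = [9; 2,1,1,1,2,18, …], period ℓ=6 (even) → k=5
a_0=9:  p_0=9·1+0=9,  q_0=9·0+1=1
a_1=2:  p_1=2·9+1=19,  q_1=2·1+0=2
a_2=1:  p_2=1·19+9=28,  q_2=1·2+1=3
a_3=1:  p_3=1·28+19=47,  q_3=1·3+2=5
a_4=1:  p_4=1·47+28=75,  q_4=1·5+3=8
a_5=2:  p_5=2·75+47=197,  q_5=2·8+5=21
(x₁, y₁) = (197, 21);  197² − 88·21² = 1 ✓
k=2:  x_2 = 197·197+88·21·21 = 77617,  y_2 = 197·21+21·197 = 8274
k=3:  x_3 = 197·77617+88·21·8274 = 30580901,  y_3 = 197·8274+21·77617 = 3259935
k=4:  x_4 = 197·30580901+88·21·3259935 = 12048797377,  y_4 = 197·3259935+21·30580901 = 1284406116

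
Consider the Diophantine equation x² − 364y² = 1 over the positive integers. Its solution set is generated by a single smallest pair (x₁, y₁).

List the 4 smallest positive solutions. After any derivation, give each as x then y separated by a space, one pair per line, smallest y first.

√364 → a₀=19, period (12,1,2,3,1,8,1,3,2,1,12,38); ℓ=12 even so k=11
k=0  a_k=19  p_k/q_k = 19/1
…
k=2  a_k=1  p_k/q_k = 248/13
k=3  a_k=2  p_k/q_k = 725/38
k=4  a_k=3  p_k/q_k = 2423/127
k=5  a_k=1  p_k/q_k = 3148/165
…
k=7  a_k=1  p_k/q_k = 30755/1612
k=8  a_k=3  p_k/q_k = 119872/6283
k=9  a_k=2  p_k/q_k = 270499/14178
k=10  a_k=1  p_k/q_k = 390371/20461
k=11  a_k=12  p_k/q_k = 4954951/259710
→ (4954951, 259710).  Check: 4954951²=24551539412401, 364·259710²=24551539412400, difference 1.
(x_2, y_2) = (4954951·4954951 + 364·259710·259710, 4954951·259710 + 259710·4954951) = (49103078824801, 2573700648420)
(x_3, y_3) = (4954951·49103078824801 + 364·259710·2573700648420, 4954951·2573700648420 + 259710·49103078824801) = (486606699052048124551, 25505121203178395130)
(x_4, y_4) = (4954951·486606699052048124551 + 364·259710·25505121203178395130, 4954951·25505121203178395130 + 259710·486606699052048124551) = (4822224700149240710505379201, 252753251621617410554928840)

4954951 259710
49103078824801 2573700648420
486606699052048124551 25505121203178395130
4822224700149240710505379201 252753251621617410554928840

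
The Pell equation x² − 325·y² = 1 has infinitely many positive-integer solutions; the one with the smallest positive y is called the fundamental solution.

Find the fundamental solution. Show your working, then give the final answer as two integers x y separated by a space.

[18; 36] for √325; ℓ=1 ⇒ convergent index 1
i=0: a=18 ⇒ p=18, q=1
i=1: a=36 ⇒ p=649, q=36
(x₁, y₁) = (649, 36);  649² − 325·36² = 1 ✓

649 36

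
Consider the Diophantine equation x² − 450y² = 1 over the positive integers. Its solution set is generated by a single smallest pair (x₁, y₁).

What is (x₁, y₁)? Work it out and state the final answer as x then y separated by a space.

√450 → a₀=21, period (4,1,2,4,2,1,4,42); ℓ=8 even so k=7
k=0  a_k=21  p_k/q_k = 21/1
…
k=3  a_k=2  p_k/q_k = 297/14
k=4  a_k=4  p_k/q_k = 1294/61
…
k=6  a_k=1  p_k/q_k = 4179/197
k=7  a_k=4  p_k/q_k = 19601/924
(x₁, y₁) = (19601, 924);  19601² − 450·924² = 1 ✓

19601 924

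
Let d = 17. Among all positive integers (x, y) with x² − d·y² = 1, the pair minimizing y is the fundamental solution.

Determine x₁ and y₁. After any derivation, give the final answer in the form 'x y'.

√17 = [4; 8, …], period ℓ=1 (odd) → k=1
a_0=4:  p_0=4·1+0=4,  q_0=4·0+1=1
a_1=8:  p_1=8·4+1=33,  q_1=8·1+0=8
fundamental: x₁=33, y₁=8  (since 1089 − 17·64 = 1)

33 8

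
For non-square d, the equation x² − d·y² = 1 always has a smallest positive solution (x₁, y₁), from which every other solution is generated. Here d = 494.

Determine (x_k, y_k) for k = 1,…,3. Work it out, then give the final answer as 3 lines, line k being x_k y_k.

73035 3286
10668222449 479986020
1558307253052395 70111557938114

√494 → a₀=22, period (4,2,2,1,2,1,2,2,4,44); ℓ=10 even so k=9
i=0: a=22 ⇒ p=22, q=1
…
i=4: a=1 ⇒ p=689, q=31
…
i=8: a=2 ⇒ p=16514, q=743
i=9: a=4 ⇒ p=73035, q=3286
(x₁, y₁) = (73035, 3286);  73035² − 494·3286² = 1 ✓
(x_2, y_2) = (73035·73035 + 494·3286·3286, 73035·3286 + 3286·73035) = (10668222449, 479986020)
(x_3, y_3) = (73035·10668222449 + 494·3286·479986020, 73035·479986020 + 3286·10668222449) = (1558307253052395, 70111557938114)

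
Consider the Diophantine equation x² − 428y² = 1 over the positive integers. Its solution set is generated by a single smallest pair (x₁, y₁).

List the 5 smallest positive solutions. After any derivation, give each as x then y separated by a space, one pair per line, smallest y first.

1850887 89466
6851565373537 331182912684
25362946559057703751 1225964295417811950
93887896135702420679780737 4538242753705644230486616
347551772829818329662915600223687 16799549031354731501369944644834

√428 → a₀=20, period (1,2,4,1,5,10,5,1,4,2,1,40); ℓ=12 even so k=11
a_0=20:  p_0=20·1+0=20,  q_0=20·0+1=1
a_1=1:  p_1=1·20+1=21,  q_1=1·1+0=1
…
a_4=1:  p_4=1·269+62=331,  q_4=1·13+3=16
…
a_6=10:  p_6=10·1924+331=19571,  q_6=10·93+16=946
a_7=5:  p_7=5·19571+1924=99779,  q_7=5·946+93=4823
…
a_10=2:  p_10=2·577179+119350=1273708,  q_10=2·27899+5769=61567
a_11=1:  p_11=1·1273708+577179=1850887,  q_11=1·61567+27899=89466
fundamental: x₁=1850887, y₁=89466  (since 3425782686769 − 428·8004165156 = 1)
(x_2, y_2) = (1850887·1850887 + 428·89466·89466, 1850887·89466 + 89466·1850887) = (6851565373537, 331182912684)
(x_3, y_3) = (1850887·6851565373537 + 428·89466·331182912684, 1850887·331182912684 + 89466·6851565373537) = (25362946559057703751, 1225964295417811950)
(x_4, y_4) = (1850887·25362946559057703751 + 428·89466·1225964295417811950, 1850887·1225964295417811950 + 89466·25362946559057703751) = (93887896135702420679780737, 4538242753705644230486616)
(x_5, y_5) = (1850887·93887896135702420679780737 + 428·89466·4538242753705644230486616, 1850887·4538242753705644230486616 + 89466·93887896135702420679780737) = (347551772829818329662915600223687, 16799549031354731501369944644834)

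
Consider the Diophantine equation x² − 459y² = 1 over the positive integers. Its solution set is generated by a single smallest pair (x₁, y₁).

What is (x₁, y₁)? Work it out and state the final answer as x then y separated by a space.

√459 → a₀=21, period (2,2,1,4,21,4,1,2,2,42); ℓ=10 even so k=9
i=0: a=21 ⇒ p=21, q=1
…
i=2: a=2 ⇒ p=107, q=5
…
i=6: a=4 ⇒ p=60695, q=2833
…
i=8: a=2 ⇒ p=212079, q=9899
i=9: a=2 ⇒ p=499850, q=23331
fundamental: x₁=499850, y₁=23331  (since 249850022500 − 459·544335561 = 1)

499850 23331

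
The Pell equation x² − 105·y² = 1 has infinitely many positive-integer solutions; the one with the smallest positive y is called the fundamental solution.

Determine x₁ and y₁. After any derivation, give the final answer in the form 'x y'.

[10; 4,20] for √105; ℓ=2 ⇒ convergent index 1
k=0  a_k=10  p_k/q_k = 10/1
k=1  a_k=4  p_k/q_k = 41/4
→ (41, 4).  Check: 41²=1681, 105·4²=1680, difference 1.

41 4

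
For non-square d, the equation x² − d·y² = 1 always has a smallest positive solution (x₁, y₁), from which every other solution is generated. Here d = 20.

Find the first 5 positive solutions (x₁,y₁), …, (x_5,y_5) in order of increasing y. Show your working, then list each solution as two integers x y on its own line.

√20 → a₀=4, period (2,8); ℓ=2 even so k=1
i=0: a=4 ⇒ p=4, q=1
i=1: a=2 ⇒ p=9, q=2
fundamental: x₁=9, y₁=2  (since 81 − 20·4 = 1)
n=2: (9,2)∘(9,2) = (9·9+20·2·2, 9·2+2·9) = (161,36)
n=3: (161,36)∘(9,2) = (9·161+20·2·36, 9·36+2·161) = (2889,646)
n=4: (2889,646)∘(9,2) = (9·2889+20·2·646, 9·646+2·2889) = (51841,11592)
n=5: (51841,11592)∘(9,2) = (9·51841+20·2·11592, 9·11592+2·51841) = (930249,208010)

9 2
161 36
2889 646
51841 11592
930249 208010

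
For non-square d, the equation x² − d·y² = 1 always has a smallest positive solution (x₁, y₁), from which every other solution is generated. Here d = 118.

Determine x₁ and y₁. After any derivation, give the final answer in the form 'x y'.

√118 = [10; 1,6,3,2,10,2,3,6,1,20, …], period ℓ=10 (even) → k=9
k=0  a_k=10  p_k/q_k = 10/1
k=1  a_k=1  p_k/q_k = 11/1
…
k=4  a_k=2  p_k/q_k = 554/51
…
k=8  a_k=6  p_k/q_k = 264802/24377
k=9  a_k=1  p_k/q_k = 306917/28254
→ (306917, 28254).  Check: 306917²=94198044889, 118·28254²=94198044888, difference 1.

306917 28254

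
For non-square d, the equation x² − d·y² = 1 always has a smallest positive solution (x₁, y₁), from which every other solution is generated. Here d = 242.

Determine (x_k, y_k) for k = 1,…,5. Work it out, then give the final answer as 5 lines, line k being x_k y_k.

√242 = [15; 1,1,3,1,14,1,3,1,1,30, …], period ℓ=10 (even) → k=9
step 0: (15, 1)  from 15·(1,0) + (0,1)
…
step 2: (31, 2)  from 1·(16,1) + (15,1)
…
step 5: (2069, 133)  from 14·(140,9) + (109,7)
…
step 8: (10905, 701)  from 1·(8696,559) + (2209,142)
step 9: (19601, 1260)  from 1·(10905,701) + (8696,559)
→ (19601, 1260).  Check: 19601²=384199201, 242·1260²=384199200, difference 1.
(x_2, y_2) = (19601·19601 + 242·1260·1260, 19601·1260 + 1260·19601) = (768398401, 49394520)
(x_3, y_3) = (19601·768398401 + 242·1260·49394520, 19601·49394520 + 1260·768398401) = (30122754096401, 1936363971780)
(x_4, y_4) = (19601·30122754096401 + 242·1260·1936363971780, 19601·1936363971780 + 1260·30122754096401) = (1180872205318713601, 75909340372325040)
(x_5, y_5) = (19601·1180872205318713601 + 242·1260·75909340372325040, 19601·75909340372325040 + 1260·1180872205318713601) = (46292552162781456490001, 2975797959339522246300)

19601 1260
768398401 49394520
30122754096401 1936363971780
1180872205318713601 75909340372325040
46292552162781456490001 2975797959339522246300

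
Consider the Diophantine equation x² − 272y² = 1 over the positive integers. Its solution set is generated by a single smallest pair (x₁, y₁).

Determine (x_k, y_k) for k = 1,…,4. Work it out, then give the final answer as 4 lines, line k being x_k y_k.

33 2
2177 132
143649 8710
9478657 574728

d=272: √d = [16; 2,32] (ℓ=2, even), read p_1/q_1
k=0  a_k=16  p_k/q_k = 16/1
k=1  a_k=2  p_k/q_k = 33/2
fundamental: x₁=33, y₁=2  (since 1089 − 272·4 = 1)
n=2: (33,2)∘(33,2) = (33·33+272·2·2, 33·2+2·33) = (2177,132)
n=3: (2177,132)∘(33,2) = (33·2177+272·2·132, 33·132+2·2177) = (143649,8710)
n=4: (143649,8710)∘(33,2) = (33·143649+272·2·8710, 33·8710+2·143649) = (9478657,574728)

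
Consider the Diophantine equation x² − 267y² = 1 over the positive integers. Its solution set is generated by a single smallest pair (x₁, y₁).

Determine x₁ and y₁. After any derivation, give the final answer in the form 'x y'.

2402 147

d=267: √d = [16; 2,1,15,1,2,32] (ℓ=6, even), read p_5/q_5
a_0=16:  p_0=16·1+0=16,  q_0=16·0+1=1
a_1=2:  p_1=2·16+1=33,  q_1=2·1+0=2
a_2=1:  p_2=1·33+16=49,  q_2=1·2+1=3
…
a_4=1:  p_4=1·768+49=817,  q_4=1·47+3=50
a_5=2:  p_5=2·817+768=2402,  q_5=2·50+47=147
→ (2402, 147).  Check: 2402²=5769604, 267·147²=5769603, difference 1.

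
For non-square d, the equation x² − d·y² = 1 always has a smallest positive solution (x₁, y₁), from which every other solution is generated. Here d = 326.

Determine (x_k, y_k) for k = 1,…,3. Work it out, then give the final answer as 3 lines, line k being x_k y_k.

√326 → a₀=18, period (18,36); ℓ=2 even so k=1
step 0: (18, 1)  from 18·(1,0) + (0,1)
step 1: (325, 18)  from 18·(18,1) + (1,0)
fundamental: x₁=325, y₁=18  (since 105625 − 326·324 = 1)
k=2:  x_2 = 325·325+326·18·18 = 211249,  y_2 = 325·18+18·325 = 11700
k=3:  x_3 = 325·211249+326·18·11700 = 137311525,  y_3 = 325·11700+18·211249 = 7604982

325 18
211249 11700
137311525 7604982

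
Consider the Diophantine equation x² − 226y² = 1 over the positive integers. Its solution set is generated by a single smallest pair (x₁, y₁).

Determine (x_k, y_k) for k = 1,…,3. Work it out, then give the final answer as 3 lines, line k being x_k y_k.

√226 = [15; 30, …], period ℓ=1 (odd) → k=1
step 0: (15, 1)  from 15·(1,0) + (0,1)
step 1: (451, 30)  from 30·(15,1) + (1,0)
fundamental: x₁=451, y₁=30  (since 203401 − 226·900 = 1)
(x_2, y_2) = (451·451 + 226·30·30, 451·30 + 30·451) = (406801, 27060)
(x_3, y_3) = (451·406801 + 226·30·27060, 451·27060 + 30·406801) = (366934051, 24408090)

451 30
406801 27060
366934051 24408090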